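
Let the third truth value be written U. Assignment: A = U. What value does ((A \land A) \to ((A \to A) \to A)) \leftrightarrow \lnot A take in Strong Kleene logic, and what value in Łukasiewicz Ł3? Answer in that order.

U; U

In Strong Kleene logic: A \land A = U \land U = U
A \to A = U \to U = U  [\lnot U \lor U]
(A \to A) \to A = U \to U = U
(A \land A) \to ((A \to A) \to A) = U \to U = U
\lnot A = \lnot U = U
((A \land A) \to ((A \to A) \to A)) \leftrightarrow \lnot A = U \leftrightarrow U = U
In Łukasiewicz Ł3: A \land A = U \land U = U
A \to A = U \to U = true  [min(1, 1−½+½)]
(A \to A) \to A = true \to U = U
(A \land A) \to ((A \to A) \to A) = U \to U = true
\lnot A = \lnot U = U
((A \land A) \to ((A \to A) \to A)) \leftrightarrow \lnot A = true \leftrightarrow U = U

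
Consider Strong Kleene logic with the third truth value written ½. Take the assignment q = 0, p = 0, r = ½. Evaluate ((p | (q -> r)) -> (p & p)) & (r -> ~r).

0

q -> r = 0 -> ½ = 1  [~0 | ½]
p | (q -> r) = 0 | 1 = 1
p & p = 0 & 0 = 0
(p | (q -> r)) -> (p & p) = 1 -> 0 = 0
~r = ~½ = ½
r -> ~r = ½ -> ½ = ½
((p | (q -> r)) -> (p & p)) & (r -> ~r) = 0 & ½ = 0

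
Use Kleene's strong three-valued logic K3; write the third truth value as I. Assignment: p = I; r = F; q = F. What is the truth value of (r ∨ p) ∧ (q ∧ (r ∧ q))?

F

r ∨ p = F ∨ I = I
r ∧ q = F ∧ F = F
q ∧ (r ∧ q) = F ∧ F = F
(r ∨ p) ∧ (q ∧ (r ∧ q)) = I ∧ F = F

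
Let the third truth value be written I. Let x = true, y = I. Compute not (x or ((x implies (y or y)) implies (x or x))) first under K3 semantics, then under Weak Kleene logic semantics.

false; I

In K3: y or y = I or I = I
x implies (y or y) = true implies I = I  [not true or I]
x or x = true or true = true
(x implies (y or y)) implies (x or x) = I implies true = true
x or ((x implies (y or y)) implies (x or x)) = true or true = true
not (x or ((x implies (y or y)) implies (x or x))) = not true = false
In Weak Kleene logic: y or y = I or I = I
x implies (y or y) = true implies I = I  [any arg is the third value ⇒ result is the third value]
x or x = true or true = true
(x implies (y or y)) implies (x or x) = I implies true = I
x or ((x implies (y or y)) implies (x or x)) = true or I = I
not (x or ((x implies (y or y)) implies (x or x))) = not I = I
They differ because K3 and Weak Kleene logic treat I differently under the binary connectives.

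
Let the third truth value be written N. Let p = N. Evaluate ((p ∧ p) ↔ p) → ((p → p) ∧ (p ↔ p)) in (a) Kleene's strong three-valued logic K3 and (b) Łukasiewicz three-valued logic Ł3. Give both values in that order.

N; T

In Kleene's strong three-valued logic K3: p ∧ p = N ∧ N = N
(p ∧ p) ↔ p = N ↔ N = N
p → p = N → N = N  [¬N ∨ N]
p ↔ p = N ↔ N = N
(p → p) ∧ (p ↔ p) = N ∧ N = N
((p ∧ p) ↔ p) → ((p → p) ∧ (p ↔ p)) = N → N = N
In Łukasiewicz three-valued logic Ł3: p ∧ p = N ∧ N = N
(p ∧ p) ↔ p = N ↔ N = T  [1 − |½−½|]
p → p = N → N = T
p ↔ p = N ↔ N = T
(p → p) ∧ (p ↔ p) = T ∧ T = T
((p ∧ p) ↔ p) → ((p → p) ∧ (p ↔ p)) = T → T = T
They differ because Kleene's strong three-valued logic K3 and Łukasiewicz three-valued logic Ł3 treat N differently under implication.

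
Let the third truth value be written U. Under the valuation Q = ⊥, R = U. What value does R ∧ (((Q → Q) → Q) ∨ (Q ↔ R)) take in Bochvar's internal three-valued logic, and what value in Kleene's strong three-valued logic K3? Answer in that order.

In Bochvar's internal three-valued logic: Q → Q = ⊥ → ⊥ = ⊤
(Q → Q) → Q = ⊤ → ⊥ = ⊥
Q ↔ R = ⊥ ↔ U = U
((Q → Q) → Q) ∨ (Q ↔ R) = ⊥ ∨ U = U
R ∧ (((Q → Q) → Q) ∨ (Q ↔ R)) = U ∧ U = U
In Kleene's strong three-valued logic K3: Q → Q = ⊥ → ⊥ = ⊤
(Q → Q) → Q = ⊤ → ⊥ = ⊥
Q ↔ R = ⊥ ↔ U = U
((Q → Q) → Q) ∨ (Q ↔ R) = ⊥ ∨ U = U
R ∧ (((Q → Q) → Q) ∨ (Q ↔ R)) = U ∧ U = U

U; U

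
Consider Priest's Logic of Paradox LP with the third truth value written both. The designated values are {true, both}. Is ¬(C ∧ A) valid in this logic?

Countermodel: C=true, A=true gives false, which is not designated.

No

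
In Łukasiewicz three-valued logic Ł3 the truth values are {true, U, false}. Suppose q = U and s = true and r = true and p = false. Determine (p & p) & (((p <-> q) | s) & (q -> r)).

false

p & p = false & false = false
p <-> q = false <-> U = U
(p <-> q) | s = U | true = true
q -> r = U -> true = true
((p <-> q) | s) & (q -> r) = true & true = true
(p & p) & (((p <-> q) | s) & (q -> r)) = false & true = false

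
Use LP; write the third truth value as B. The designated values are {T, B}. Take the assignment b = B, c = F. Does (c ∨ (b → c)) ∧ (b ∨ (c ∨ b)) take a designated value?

b → c = B → F = B  [¬B ∨ F]
c ∨ (b → c) = F ∨ B = B
c ∨ b = F ∨ B = B
b ∨ (c ∨ b) = B ∨ B = B
(c ∨ (b → c)) ∧ (b ∨ (c ∨ b)) = B ∧ B = B
B ∈ {T, B}.

Yes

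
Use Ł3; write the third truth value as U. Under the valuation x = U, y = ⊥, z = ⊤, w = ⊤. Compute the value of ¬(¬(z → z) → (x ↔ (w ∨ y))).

⊥

z → z = ⊤ → ⊤ = ⊤
¬(z → z) = ¬⊤ = ⊥
w ∨ y = ⊤ ∨ ⊥ = ⊤
x ↔ (w ∨ y) = U ↔ ⊤ = U  [1 − |½−1|]
¬(z → z) → (x ↔ (w ∨ y)) = ⊥ → U = ⊤
¬(¬(z → z) → (x ↔ (w ∨ y))) = ¬⊤ = ⊥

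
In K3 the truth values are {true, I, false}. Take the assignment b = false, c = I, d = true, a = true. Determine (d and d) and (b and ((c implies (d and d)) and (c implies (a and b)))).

false

d and d = true and true = true
d and d = true and true = true
c implies (d and d) = I implies true = true  [not I or true]
a and b = true and false = false
c implies (a and b) = I implies false = I
(c implies (d and d)) and (c implies (a and b)) = true and I = I
b and ((c implies (d and d)) and (c implies (a and b))) = false and I = false
(d and d) and (b and ((c implies (d and d)) and (c implies (a and b)))) = true and false = false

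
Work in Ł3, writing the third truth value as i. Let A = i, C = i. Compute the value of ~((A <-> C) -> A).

A <-> C = i <-> i = ⊤  [1 − |½−½|]
(A <-> C) -> A = ⊤ -> i = i
~((A <-> C) -> A) = ~i = i

i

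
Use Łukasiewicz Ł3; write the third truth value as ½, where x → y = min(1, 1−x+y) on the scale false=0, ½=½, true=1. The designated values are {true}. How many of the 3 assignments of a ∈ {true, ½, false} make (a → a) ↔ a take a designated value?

1

a=true: true ✓
a=½: ½ ·
a=false: false ·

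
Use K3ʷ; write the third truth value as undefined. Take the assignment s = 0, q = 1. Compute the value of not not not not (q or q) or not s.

1

q or q = 1 or 1 = 1
not (q or q) = not 1 = 0
not not (q or q) = not 0 = 1
not not not (q or q) = not 1 = 0
not not not not (q or q) = not 0 = 1
not s = not 0 = 1
not not not not (q or q) or not s = 1 or 1 = 1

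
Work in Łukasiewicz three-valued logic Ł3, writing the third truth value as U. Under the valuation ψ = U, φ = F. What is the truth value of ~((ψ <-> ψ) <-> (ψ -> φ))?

ψ <-> ψ = U <-> U = T
ψ -> φ = U -> F = U
(ψ <-> ψ) <-> (ψ -> φ) = T <-> U = U
~((ψ <-> ψ) <-> (ψ -> φ)) = ~U = U

U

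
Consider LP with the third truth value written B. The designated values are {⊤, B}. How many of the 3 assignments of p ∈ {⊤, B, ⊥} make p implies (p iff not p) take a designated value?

p=⊤: ⊥ ·
p=B: B ✓
p=⊥: ⊤ ✓

2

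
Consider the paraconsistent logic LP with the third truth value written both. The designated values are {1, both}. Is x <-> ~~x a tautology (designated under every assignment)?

Every assignment of x over {1, both, 0} gives a value in {1, both}.
In particular, with x=both: x <-> ~~x = both.

Yes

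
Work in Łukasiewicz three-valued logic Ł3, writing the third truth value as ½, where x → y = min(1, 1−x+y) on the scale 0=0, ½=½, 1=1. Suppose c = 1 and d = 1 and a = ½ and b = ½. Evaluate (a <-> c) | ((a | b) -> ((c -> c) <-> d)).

1

a <-> c = ½ <-> 1 = ½  [1 − |½−1|]
a | b = ½ | ½ = ½
c -> c = 1 -> 1 = 1
(c -> c) <-> d = 1 <-> 1 = 1
(a | b) -> ((c -> c) <-> d) = ½ -> 1 = 1
(a <-> c) | ((a | b) -> ((c -> c) <-> d)) = ½ | 1 = 1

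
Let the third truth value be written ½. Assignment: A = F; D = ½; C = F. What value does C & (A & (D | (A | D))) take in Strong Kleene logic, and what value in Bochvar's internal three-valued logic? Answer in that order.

In Strong Kleene logic: A | D = F | ½ = ½
D | (A | D) = ½ | ½ = ½
A & (D | (A | D)) = F & ½ = F
C & (A & (D | (A | D))) = F & F = F
In Bochvar's internal three-valued logic: A | D = F | ½ = ½
D | (A | D) = ½ | ½ = ½
A & (D | (A | D)) = F & ½ = ½
C & (A & (D | (A | D))) = F & ½ = ½
They differ because Strong Kleene logic and Bochvar's internal three-valued logic treat ½ differently under the binary connectives.

F; ½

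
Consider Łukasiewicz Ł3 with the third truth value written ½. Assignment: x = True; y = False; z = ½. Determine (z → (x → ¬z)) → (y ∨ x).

True

¬z = ¬½ = ½
x → ¬z = True → ½ = ½  [min(1, 1−1+½)]
z → (x → ¬z) = ½ → ½ = True
y ∨ x = False ∨ True = True
(z → (x → ¬z)) → (y ∨ x) = True → True = True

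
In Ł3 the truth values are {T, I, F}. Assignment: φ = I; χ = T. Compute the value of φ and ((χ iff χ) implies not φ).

I

χ iff χ = T iff T = T
not φ = not I = I
(χ iff χ) implies not φ = T implies I = I  [min(1, 1−1+½)]
φ and ((χ iff χ) implies not φ) = I and I = I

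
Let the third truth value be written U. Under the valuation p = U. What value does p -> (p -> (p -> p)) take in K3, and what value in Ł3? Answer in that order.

U; 1

In K3: p -> p = U -> U = U  [~U | U]
p -> (p -> p) = U -> U = U
p -> (p -> (p -> p)) = U -> U = U
In Ł3: p -> p = U -> U = 1  [min(1, 1−½+½)]
p -> (p -> p) = U -> 1 = 1
p -> (p -> (p -> p)) = U -> 1 = 1
They differ because K3 and Ł3 treat U differently under implication.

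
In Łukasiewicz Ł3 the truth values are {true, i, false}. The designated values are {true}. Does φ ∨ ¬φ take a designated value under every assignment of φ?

Countermodel: φ=i gives i, which is not designated.

No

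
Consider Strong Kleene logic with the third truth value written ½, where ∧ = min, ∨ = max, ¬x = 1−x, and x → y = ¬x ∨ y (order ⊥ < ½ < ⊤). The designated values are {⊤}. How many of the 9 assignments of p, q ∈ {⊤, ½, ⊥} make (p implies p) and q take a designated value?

2

Designated under: (p=⊤, q=⊤); (p=⊥, q=⊤).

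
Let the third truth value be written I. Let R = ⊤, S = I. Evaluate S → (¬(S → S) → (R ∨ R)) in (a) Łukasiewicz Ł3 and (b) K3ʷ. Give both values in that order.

⊤; I

In Łukasiewicz Ł3: S → S = I → I = ⊤  [min(1, 1−½+½)]
¬(S → S) = ¬⊤ = ⊥
R ∨ R = ⊤ ∨ ⊤ = ⊤
¬(S → S) → (R ∨ R) = ⊥ → ⊤ = ⊤
S → (¬(S → S) → (R ∨ R)) = I → ⊤ = ⊤
In K3ʷ: S → S = I → I = I  [any arg is the third value ⇒ result is the third value]
¬(S → S) = ¬I = I
R ∨ R = ⊤ ∨ ⊤ = ⊤
¬(S → S) → (R ∨ R) = I → ⊤ = I
S → (¬(S → S) → (R ∨ R)) = I → I = I
They differ because Łukasiewicz Ł3 and K3ʷ treat I differently under the binary connectives.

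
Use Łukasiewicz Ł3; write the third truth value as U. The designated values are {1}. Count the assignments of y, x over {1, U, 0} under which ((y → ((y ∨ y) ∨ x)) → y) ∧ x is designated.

1

Designated under: (y=1, x=1).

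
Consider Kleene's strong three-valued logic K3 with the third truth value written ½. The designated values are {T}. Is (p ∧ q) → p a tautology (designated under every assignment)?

No

Countermodel: p=½, q=T gives ½, which is not designated.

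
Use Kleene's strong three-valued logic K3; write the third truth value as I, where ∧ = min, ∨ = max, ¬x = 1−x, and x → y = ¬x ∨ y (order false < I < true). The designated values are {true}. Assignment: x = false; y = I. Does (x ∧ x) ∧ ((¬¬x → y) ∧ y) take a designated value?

x ∧ x = false ∧ false = false
¬x = ¬false = true
¬¬x = ¬true = false
¬¬x → y = false → I = true
(¬¬x → y) ∧ y = true ∧ I = I
(x ∧ x) ∧ ((¬¬x → y) ∧ y) = false ∧ I = false
false ∉ {true}.

No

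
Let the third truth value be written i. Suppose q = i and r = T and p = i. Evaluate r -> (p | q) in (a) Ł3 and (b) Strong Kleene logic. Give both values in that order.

In Ł3: p | q = i | i = i
r -> (p | q) = T -> i = i  [min(1, 1−1+½)]
In Strong Kleene logic: p | q = i | i = i
r -> (p | q) = T -> i = i  [~T | i]

i; i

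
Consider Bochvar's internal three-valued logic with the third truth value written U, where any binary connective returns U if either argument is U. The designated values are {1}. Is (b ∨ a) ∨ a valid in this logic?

No

Countermodel: b=1, a=U gives U, which is not designated.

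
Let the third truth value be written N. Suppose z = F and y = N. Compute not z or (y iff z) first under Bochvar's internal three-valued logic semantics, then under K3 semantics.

In Bochvar's internal three-valued logic: not z = not F = T
y iff z = N iff F = N
not z or (y iff z) = T or N = N
In K3: not z = not F = T
y iff z = N iff F = N
not z or (y iff z) = T or N = T
They differ because Bochvar's internal three-valued logic and K3 treat N differently under the binary connectives.

N; T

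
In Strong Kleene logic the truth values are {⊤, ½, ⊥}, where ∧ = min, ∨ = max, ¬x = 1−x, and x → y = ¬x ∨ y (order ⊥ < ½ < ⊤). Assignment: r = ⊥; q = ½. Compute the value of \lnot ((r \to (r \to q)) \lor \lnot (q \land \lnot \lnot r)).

⊥

r \to q = ⊥ \to ½ = ⊤  [\lnot ⊥ \lor ½]
r \to (r \to q) = ⊥ \to ⊤ = ⊤
\lnot r = \lnot ⊥ = ⊤
\lnot \lnot r = \lnot ⊤ = ⊥
q \land \lnot \lnot r = ½ \land ⊥ = ⊥
\lnot (q \land \lnot \lnot r) = \lnot ⊥ = ⊤
(r \to (r \to q)) \lor \lnot (q \land \lnot \lnot r) = ⊤ \lor ⊤ = ⊤
\lnot ((r \to (r \to q)) \lor \lnot (q \land \lnot \lnot r)) = \lnot ⊤ = ⊥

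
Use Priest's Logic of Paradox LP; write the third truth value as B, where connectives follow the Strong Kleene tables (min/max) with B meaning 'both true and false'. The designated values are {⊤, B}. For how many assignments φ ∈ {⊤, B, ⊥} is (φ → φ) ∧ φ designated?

2

φ=⊤: ⊤ ✓
φ=B: B ✓
φ=⊥: ⊥ ·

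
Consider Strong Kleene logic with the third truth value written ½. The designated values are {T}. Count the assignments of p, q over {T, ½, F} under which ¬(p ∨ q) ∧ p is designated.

Of the 9 assignments, 0 give a value in {T}.

0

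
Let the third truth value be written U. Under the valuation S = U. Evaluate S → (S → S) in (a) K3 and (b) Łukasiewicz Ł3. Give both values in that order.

U; True

In K3: S → S = U → U = U
S → (S → S) = U → U = U
In Łukasiewicz Ł3: S → S = U → U = True
S → (S → S) = U → True = True
They differ because K3 and Łukasiewicz Ł3 treat U differently under implication.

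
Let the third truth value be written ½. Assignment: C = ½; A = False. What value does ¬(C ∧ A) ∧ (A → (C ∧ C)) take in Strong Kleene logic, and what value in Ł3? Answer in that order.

In Strong Kleene logic: C ∧ A = ½ ∧ False = False
¬(C ∧ A) = ¬False = True
C ∧ C = ½ ∧ ½ = ½
A → (C ∧ C) = False → ½ = True  [¬False ∨ ½]
¬(C ∧ A) ∧ (A → (C ∧ C)) = True ∧ True = True
In Ł3: C ∧ A = ½ ∧ False = False
¬(C ∧ A) = ¬False = True
C ∧ C = ½ ∧ ½ = ½
A → (C ∧ C) = False → ½ = True  [min(1, 1−0+½)]
¬(C ∧ A) ∧ (A → (C ∧ C)) = True ∧ True = True

True; True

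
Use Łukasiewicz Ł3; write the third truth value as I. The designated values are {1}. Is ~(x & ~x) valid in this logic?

Countermodel: x=I gives I, which is not designated.

No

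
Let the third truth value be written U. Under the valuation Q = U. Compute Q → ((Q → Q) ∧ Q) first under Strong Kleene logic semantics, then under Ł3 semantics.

In Strong Kleene logic: Q → Q = U → U = U  [¬U ∨ U]
(Q → Q) ∧ Q = U ∧ U = U
Q → ((Q → Q) ∧ Q) = U → U = U
In Ł3: Q → Q = U → U = 1
(Q → Q) ∧ Q = 1 ∧ U = U
Q → ((Q → Q) ∧ Q) = U → U = 1
They differ because Strong Kleene logic and Ł3 treat U differently under implication.

U; 1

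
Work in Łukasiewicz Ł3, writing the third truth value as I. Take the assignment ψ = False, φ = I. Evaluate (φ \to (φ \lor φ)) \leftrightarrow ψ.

φ \lor φ = I \lor I = I
φ \to (φ \lor φ) = I \to I = True  [min(1, 1−½+½)]
(φ \to (φ \lor φ)) \leftrightarrow ψ = True \leftrightarrow False = False

False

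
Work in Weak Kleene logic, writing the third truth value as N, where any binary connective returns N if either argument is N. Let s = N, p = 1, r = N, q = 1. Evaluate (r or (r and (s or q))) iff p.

s or q = N or 1 = N
r and (s or q) = N and N = N
r or (r and (s or q)) = N or N = N
(r or (r and (s or q))) iff p = N iff 1 = N

N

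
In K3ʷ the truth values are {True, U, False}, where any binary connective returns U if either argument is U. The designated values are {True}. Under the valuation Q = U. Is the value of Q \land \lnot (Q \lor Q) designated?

Q \lor Q = U \lor U = U
\lnot (Q \lor Q) = \lnot U = U
Q \land \lnot (Q \lor Q) = U \land U = U
U ∉ {True}.

No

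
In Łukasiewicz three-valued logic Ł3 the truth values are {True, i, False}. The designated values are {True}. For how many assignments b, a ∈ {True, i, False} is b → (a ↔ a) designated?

9

Of the 9 assignments, 9 give a value in {True}.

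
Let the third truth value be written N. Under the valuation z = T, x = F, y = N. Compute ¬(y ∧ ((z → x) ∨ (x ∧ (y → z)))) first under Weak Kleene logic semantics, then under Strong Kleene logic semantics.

In Weak Kleene logic: z → x = T → F = F
y → z = N → T = N  [any arg is the third value ⇒ result is the third value]
x ∧ (y → z) = F ∧ N = N
(z → x) ∨ (x ∧ (y → z)) = F ∨ N = N
y ∧ ((z → x) ∨ (x ∧ (y → z))) = N ∧ N = N
¬(y ∧ ((z → x) ∨ (x ∧ (y → z)))) = ¬N = N
In Strong Kleene logic: z → x = T → F = F
y → z = N → T = T  [¬N ∨ T]
x ∧ (y → z) = F ∧ T = F
(z → x) ∨ (x ∧ (y → z)) = F ∨ F = F
y ∧ ((z → x) ∨ (x ∧ (y → z))) = N ∧ F = F
¬(y ∧ ((z → x) ∨ (x ∧ (y → z)))) = ¬F = T
They differ because Weak Kleene logic and Strong Kleene logic treat N differently under the binary connectives.

N; T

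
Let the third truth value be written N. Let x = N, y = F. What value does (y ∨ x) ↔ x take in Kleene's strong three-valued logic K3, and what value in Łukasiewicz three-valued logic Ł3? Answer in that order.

In Kleene's strong three-valued logic K3: y ∨ x = F ∨ N = N
(y ∨ x) ↔ x = N ↔ N = N
In Łukasiewicz three-valued logic Ł3: y ∨ x = F ∨ N = N
(y ∨ x) ↔ x = N ↔ N = T  [1 − |½−½|]
They differ because Kleene's strong three-valued logic K3 and Łukasiewicz three-valued logic Ł3 treat N differently under implication.

N; T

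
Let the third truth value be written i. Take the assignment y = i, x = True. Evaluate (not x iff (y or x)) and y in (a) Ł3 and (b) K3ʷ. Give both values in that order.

In Ł3: not x = not True = False
y or x = i or True = True
not x iff (y or x) = False iff True = False
(not x iff (y or x)) and y = False and i = False
In K3ʷ: not x = not True = False
y or x = i or True = i
not x iff (y or x) = False iff i = i
(not x iff (y or x)) and y = i and i = i
They differ because Ł3 and K3ʷ treat i differently under the binary connectives.

False; i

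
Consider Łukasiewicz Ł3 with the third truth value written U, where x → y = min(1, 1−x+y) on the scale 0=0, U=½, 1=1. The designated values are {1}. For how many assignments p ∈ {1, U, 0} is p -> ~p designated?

2

p=1: 0 ·
p=U: 1 ✓
p=0: 1 ✓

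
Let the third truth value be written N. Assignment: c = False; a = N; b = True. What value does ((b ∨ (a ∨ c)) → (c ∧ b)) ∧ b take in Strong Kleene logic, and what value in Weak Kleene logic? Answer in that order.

In Strong Kleene logic: a ∨ c = N ∨ False = N
b ∨ (a ∨ c) = True ∨ N = True
c ∧ b = False ∧ True = False
(b ∨ (a ∨ c)) → (c ∧ b) = True → False = False
((b ∨ (a ∨ c)) → (c ∧ b)) ∧ b = False ∧ True = False
In Weak Kleene logic: a ∨ c = N ∨ False = N
b ∨ (a ∨ c) = True ∨ N = N
c ∧ b = False ∧ True = False
(b ∨ (a ∨ c)) → (c ∧ b) = N → False = N  [any arg is the third value ⇒ result is the third value]
((b ∨ (a ∨ c)) → (c ∧ b)) ∧ b = N ∧ True = N
They differ because Strong Kleene logic and Weak Kleene logic treat N differently under the binary connectives.

False; N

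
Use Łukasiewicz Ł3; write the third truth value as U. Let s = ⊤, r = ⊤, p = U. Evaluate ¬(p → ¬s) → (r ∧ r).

⊤

¬s = ¬⊤ = ⊥
p → ¬s = U → ⊥ = U  [min(1, 1−½+0)]
¬(p → ¬s) = ¬U = U
r ∧ r = ⊤ ∧ ⊤ = ⊤
¬(p → ¬s) → (r ∧ r) = U → ⊤ = ⊤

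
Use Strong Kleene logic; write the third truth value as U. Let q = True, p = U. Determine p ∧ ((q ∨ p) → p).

U

q ∨ p = True ∨ U = True
(q ∨ p) → p = True → U = U
p ∧ ((q ∨ p) → p) = U ∧ U = U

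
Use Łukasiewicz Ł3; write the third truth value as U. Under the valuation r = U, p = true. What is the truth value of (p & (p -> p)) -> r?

p -> p = true -> true = true
p & (p -> p) = true & true = true
(p & (p -> p)) -> r = true -> U = U  [min(1, 1−1+½)]

U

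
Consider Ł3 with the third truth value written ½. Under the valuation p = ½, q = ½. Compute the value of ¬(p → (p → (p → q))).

p → q = ½ → ½ = True  [min(1, 1−½+½)]
p → (p → q) = ½ → True = True
p → (p → (p → q)) = ½ → True = True
¬(p → (p → (p → q))) = ¬True = False

False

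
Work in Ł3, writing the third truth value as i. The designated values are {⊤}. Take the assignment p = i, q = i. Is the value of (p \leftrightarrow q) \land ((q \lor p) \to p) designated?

p \leftrightarrow q = i \leftrightarrow i = ⊤  [1 − |½−½|]
q \lor p = i \lor i = i
(q \lor p) \to p = i \to i = ⊤
(p \leftrightarrow q) \land ((q \lor p) \to p) = ⊤ \land ⊤ = ⊤
⊤ ∈ {⊤}.

Yes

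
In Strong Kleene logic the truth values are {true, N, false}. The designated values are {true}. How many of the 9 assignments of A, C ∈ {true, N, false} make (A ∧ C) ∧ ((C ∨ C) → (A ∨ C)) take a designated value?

Designated under: (A=true, C=true).

1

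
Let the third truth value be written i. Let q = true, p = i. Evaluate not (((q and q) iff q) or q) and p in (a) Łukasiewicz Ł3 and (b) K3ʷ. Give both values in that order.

In Łukasiewicz Ł3: q and q = true and true = true
(q and q) iff q = true iff true = true
((q and q) iff q) or q = true or true = true
not (((q and q) iff q) or q) = not true = false
not (((q and q) iff q) or q) and p = false and i = false
In K3ʷ: q and q = true and true = true
(q and q) iff q = true iff true = true
((q and q) iff q) or q = true or true = true
not (((q and q) iff q) or q) = not true = false
not (((q and q) iff q) or q) and p = false and i = i
They differ because Łukasiewicz Ł3 and K3ʷ treat i differently under the binary connectives.

false; i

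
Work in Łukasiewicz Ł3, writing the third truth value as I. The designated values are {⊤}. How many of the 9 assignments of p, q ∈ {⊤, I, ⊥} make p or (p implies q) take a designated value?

8

Of the 9 assignments, 8 give a value in {⊤}.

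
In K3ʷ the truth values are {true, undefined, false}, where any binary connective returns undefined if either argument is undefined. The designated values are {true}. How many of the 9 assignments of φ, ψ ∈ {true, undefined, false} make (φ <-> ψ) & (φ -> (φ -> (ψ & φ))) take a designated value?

Designated under: (φ=true, ψ=true); (φ=false, ψ=false).

2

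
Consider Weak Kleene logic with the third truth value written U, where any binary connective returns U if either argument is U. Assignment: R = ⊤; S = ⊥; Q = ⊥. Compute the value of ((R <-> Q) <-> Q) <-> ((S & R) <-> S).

R <-> Q = ⊤ <-> ⊥ = ⊥
(R <-> Q) <-> Q = ⊥ <-> ⊥ = ⊤
S & R = ⊥ & ⊤ = ⊥
(S & R) <-> S = ⊥ <-> ⊥ = ⊤
((R <-> Q) <-> Q) <-> ((S & R) <-> S) = ⊤ <-> ⊤ = ⊤

⊤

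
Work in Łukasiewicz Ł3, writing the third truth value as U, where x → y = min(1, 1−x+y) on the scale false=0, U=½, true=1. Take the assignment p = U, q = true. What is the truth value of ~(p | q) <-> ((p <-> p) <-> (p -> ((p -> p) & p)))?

p | q = U | true = true
~(p | q) = ~true = false
p <-> p = U <-> U = true  [1 − |½−½|]
p -> p = U -> U = true
(p -> p) & p = true & U = U
p -> ((p -> p) & p) = U -> U = true
(p <-> p) <-> (p -> ((p -> p) & p)) = true <-> true = true
~(p | q) <-> ((p <-> p) <-> (p -> ((p -> p) & p))) = false <-> true = false

false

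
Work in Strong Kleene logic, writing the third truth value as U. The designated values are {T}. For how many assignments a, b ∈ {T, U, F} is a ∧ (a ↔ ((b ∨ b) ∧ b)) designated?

Designated under: (a=T, b=T).

1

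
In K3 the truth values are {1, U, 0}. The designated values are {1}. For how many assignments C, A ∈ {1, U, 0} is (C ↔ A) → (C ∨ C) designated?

4

Designated under: (C=1, A=1); (C=1, A=U); (C=1, A=0); (C=0, A=1).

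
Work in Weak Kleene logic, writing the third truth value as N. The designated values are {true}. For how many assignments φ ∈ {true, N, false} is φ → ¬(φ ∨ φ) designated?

φ=true: false ·
φ=N: N ·
φ=false: true ✓

1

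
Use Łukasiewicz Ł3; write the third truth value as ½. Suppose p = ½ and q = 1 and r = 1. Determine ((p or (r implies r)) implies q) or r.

r implies r = 1 implies 1 = 1
p or (r implies r) = ½ or 1 = 1
(p or (r implies r)) implies q = 1 implies 1 = 1
((p or (r implies r)) implies q) or r = 1 or 1 = 1

1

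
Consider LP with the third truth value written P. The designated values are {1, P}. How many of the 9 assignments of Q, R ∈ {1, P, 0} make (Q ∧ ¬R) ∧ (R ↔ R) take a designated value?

4

Designated under: (Q=1, R=P); (Q=1, R=0); (Q=P, R=P); (Q=P, R=0).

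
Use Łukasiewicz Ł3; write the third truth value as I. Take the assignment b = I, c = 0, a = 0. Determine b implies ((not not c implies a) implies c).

I

not c = not 0 = 1
not not c = not 1 = 0
not not c implies a = 0 implies 0 = 1
(not not c implies a) implies c = 1 implies 0 = 0
b implies ((not not c implies a) implies c) = I implies 0 = I  [min(1, 1−½+0)]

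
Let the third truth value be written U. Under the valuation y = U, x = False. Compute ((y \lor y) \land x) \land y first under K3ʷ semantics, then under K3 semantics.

U; False

In K3ʷ: y \lor y = U \lor U = U
(y \lor y) \land x = U \land False = U
((y \lor y) \land x) \land y = U \land U = U
In K3: y \lor y = U \lor U = U
(y \lor y) \land x = U \land False = False
((y \lor y) \land x) \land y = False \land U = False
They differ because K3ʷ and K3 treat U differently under the binary connectives.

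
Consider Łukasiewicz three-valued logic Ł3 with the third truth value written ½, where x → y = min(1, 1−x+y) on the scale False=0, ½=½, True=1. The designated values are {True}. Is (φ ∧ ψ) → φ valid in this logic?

Every assignment of φ, ψ over {True, ½, False} gives a value in {True}.
In particular, with φ=½, ψ=½: (φ ∧ ψ) → φ = True.

Yes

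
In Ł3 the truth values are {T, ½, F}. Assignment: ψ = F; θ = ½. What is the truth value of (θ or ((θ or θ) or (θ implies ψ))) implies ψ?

½

θ or θ = ½ or ½ = ½
θ implies ψ = ½ implies F = ½  [min(1, 1−½+0)]
(θ or θ) or (θ implies ψ) = ½ or ½ = ½
θ or ((θ or θ) or (θ implies ψ)) = ½ or ½ = ½
(θ or ((θ or θ) or (θ implies ψ))) implies ψ = ½ implies F = ½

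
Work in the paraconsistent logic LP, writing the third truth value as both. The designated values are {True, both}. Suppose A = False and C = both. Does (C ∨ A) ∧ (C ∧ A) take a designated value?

No

C ∨ A = both ∨ False = both
C ∧ A = both ∧ False = False
(C ∨ A) ∧ (C ∧ A) = both ∧ False = False
False ∉ {True, both}.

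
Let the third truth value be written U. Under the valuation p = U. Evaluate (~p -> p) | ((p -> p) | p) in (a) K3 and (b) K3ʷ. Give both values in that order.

U; U

In K3: ~p = ~U = U
~p -> p = U -> U = U
p -> p = U -> U = U
(p -> p) | p = U | U = U
(~p -> p) | ((p -> p) | p) = U | U = U
In K3ʷ: ~p = ~U = U
~p -> p = U -> U = U
p -> p = U -> U = U
(p -> p) | p = U | U = U
(~p -> p) | ((p -> p) | p) = U | U = U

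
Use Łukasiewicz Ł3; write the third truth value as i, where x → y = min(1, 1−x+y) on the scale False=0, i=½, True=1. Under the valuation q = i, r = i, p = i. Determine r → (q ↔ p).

q ↔ p = i ↔ i = True  [1 − |½−½|]
r → (q ↔ p) = i → True = True

True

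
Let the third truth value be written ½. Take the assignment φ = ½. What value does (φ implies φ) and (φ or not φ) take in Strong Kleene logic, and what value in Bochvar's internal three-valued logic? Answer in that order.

½; ½

In Strong Kleene logic: φ implies φ = ½ implies ½ = ½  [not ½ or ½]
not φ = not ½ = ½
φ or not φ = ½ or ½ = ½
(φ implies φ) and (φ or not φ) = ½ and ½ = ½
In Bochvar's internal three-valued logic: φ implies φ = ½ implies ½ = ½  [any arg is the third value ⇒ result is the third value]
not φ = not ½ = ½
φ or not φ = ½ or ½ = ½
(φ implies φ) and (φ or not φ) = ½ and ½ = ½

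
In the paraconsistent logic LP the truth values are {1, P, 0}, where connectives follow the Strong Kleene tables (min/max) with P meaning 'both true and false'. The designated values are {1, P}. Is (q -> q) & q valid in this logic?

Countermodel: q=0 gives 0, which is not designated.

No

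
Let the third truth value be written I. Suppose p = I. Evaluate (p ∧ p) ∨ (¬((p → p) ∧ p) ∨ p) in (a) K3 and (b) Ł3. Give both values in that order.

I; I

In K3: p ∧ p = I ∧ I = I
p → p = I → I = I  [¬I ∨ I]
(p → p) ∧ p = I ∧ I = I
¬((p → p) ∧ p) = ¬I = I
¬((p → p) ∧ p) ∨ p = I ∨ I = I
(p ∧ p) ∨ (¬((p → p) ∧ p) ∨ p) = I ∨ I = I
In Ł3: p ∧ p = I ∧ I = I
p → p = I → I = T  [min(1, 1−½+½)]
(p → p) ∧ p = T ∧ I = I
¬((p → p) ∧ p) = ¬I = I
¬((p → p) ∧ p) ∨ p = I ∨ I = I
(p ∧ p) ∨ (¬((p → p) ∧ p) ∨ p) = I ∨ I = I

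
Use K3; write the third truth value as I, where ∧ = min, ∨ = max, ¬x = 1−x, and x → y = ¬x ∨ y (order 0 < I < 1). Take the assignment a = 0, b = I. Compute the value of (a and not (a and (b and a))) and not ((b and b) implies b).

b and a = I and 0 = 0
a and (b and a) = 0 and 0 = 0
not (a and (b and a)) = not 0 = 1
a and not (a and (b and a)) = 0 and 1 = 0
b and b = I and I = I
(b and b) implies b = I implies I = I  [not I or I]
not ((b and b) implies b) = not I = I
(a and not (a and (b and a))) and not ((b and b) implies b) = 0 and I = 0

0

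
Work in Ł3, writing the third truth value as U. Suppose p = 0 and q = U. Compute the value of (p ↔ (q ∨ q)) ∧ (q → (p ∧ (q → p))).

U

q ∨ q = U ∨ U = U
p ↔ (q ∨ q) = 0 ↔ U = U  [1 − |0−½|]
q → p = U → 0 = U
p ∧ (q → p) = 0 ∧ U = 0
q → (p ∧ (q → p)) = U → 0 = U
(p ↔ (q ∨ q)) ∧ (q → (p ∧ (q → p))) = U ∧ U = U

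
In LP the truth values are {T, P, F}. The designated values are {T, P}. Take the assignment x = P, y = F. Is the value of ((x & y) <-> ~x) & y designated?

No

x & y = P & F = F
~x = ~P = P
(x & y) <-> ~x = F <-> P = P
((x & y) <-> ~x) & y = P & F = F
F ∉ {T, P}.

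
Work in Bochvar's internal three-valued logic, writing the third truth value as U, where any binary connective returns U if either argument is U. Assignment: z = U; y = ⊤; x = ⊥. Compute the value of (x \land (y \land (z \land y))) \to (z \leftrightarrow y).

z \land y = U \land ⊤ = U
y \land (z \land y) = ⊤ \land U = U
x \land (y \land (z \land y)) = ⊥ \land U = U
z \leftrightarrow y = U \leftrightarrow ⊤ = U
(x \land (y \land (z \land y))) \to (z \leftrightarrow y) = U \to U = U  [any arg is the third value ⇒ result is the third value]

U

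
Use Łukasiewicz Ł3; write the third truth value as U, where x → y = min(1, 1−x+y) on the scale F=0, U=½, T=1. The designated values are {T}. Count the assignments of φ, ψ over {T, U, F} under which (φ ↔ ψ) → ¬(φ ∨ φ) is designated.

Of the 9 assignments, 6 give a value in {T}.

6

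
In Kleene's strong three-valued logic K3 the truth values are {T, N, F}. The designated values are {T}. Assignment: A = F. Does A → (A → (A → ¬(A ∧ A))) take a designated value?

Yes

A ∧ A = F ∧ F = F
¬(A ∧ A) = ¬F = T
A → ¬(A ∧ A) = F → T = T
A → (A → ¬(A ∧ A)) = F → T = T
A → (A → (A → ¬(A ∧ A))) = F → T = T
T ∈ {T}.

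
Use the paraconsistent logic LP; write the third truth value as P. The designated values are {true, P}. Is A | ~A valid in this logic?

Yes

Every assignment of A over {true, P, false} gives a value in {true, P}.
In particular, with A=P: A | ~A = P.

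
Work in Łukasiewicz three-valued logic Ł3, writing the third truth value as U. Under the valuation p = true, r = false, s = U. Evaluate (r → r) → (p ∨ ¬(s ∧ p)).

true

r → r = false → false = true
s ∧ p = U ∧ true = U
¬(s ∧ p) = ¬U = U
p ∨ ¬(s ∧ p) = true ∨ U = true
(r → r) → (p ∨ ¬(s ∧ p)) = true → true = true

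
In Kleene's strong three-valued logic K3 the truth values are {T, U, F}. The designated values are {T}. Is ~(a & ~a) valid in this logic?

Countermodel: a=U gives U, which is not designated.

No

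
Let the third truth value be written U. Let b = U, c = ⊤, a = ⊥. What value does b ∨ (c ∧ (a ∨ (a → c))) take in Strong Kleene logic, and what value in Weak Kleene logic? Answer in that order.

In Strong Kleene logic: a → c = ⊥ → ⊤ = ⊤
a ∨ (a → c) = ⊥ ∨ ⊤ = ⊤
c ∧ (a ∨ (a → c)) = ⊤ ∧ ⊤ = ⊤
b ∨ (c ∧ (a ∨ (a → c))) = U ∨ ⊤ = ⊤
In Weak Kleene logic: a → c = ⊥ → ⊤ = ⊤
a ∨ (a → c) = ⊥ ∨ ⊤ = ⊤
c ∧ (a ∨ (a → c)) = ⊤ ∧ ⊤ = ⊤
b ∨ (c ∧ (a ∨ (a → c))) = U ∨ ⊤ = U
They differ because Strong Kleene logic and Weak Kleene logic treat U differently under the binary connectives.

⊤; U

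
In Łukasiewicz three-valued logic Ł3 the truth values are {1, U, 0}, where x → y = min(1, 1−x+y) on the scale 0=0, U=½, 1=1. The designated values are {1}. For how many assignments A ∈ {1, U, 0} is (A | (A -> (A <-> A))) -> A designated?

A=1: 1 ✓
A=U: U ·
A=0: 0 ·

1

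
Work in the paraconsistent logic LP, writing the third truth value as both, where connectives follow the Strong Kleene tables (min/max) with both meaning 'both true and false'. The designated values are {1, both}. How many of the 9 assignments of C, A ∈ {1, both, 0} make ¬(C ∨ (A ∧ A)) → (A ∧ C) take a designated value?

Of the 9 assignments, 8 give a value in {1, both}.

8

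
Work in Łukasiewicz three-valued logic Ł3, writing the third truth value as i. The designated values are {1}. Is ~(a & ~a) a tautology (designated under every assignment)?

Countermodel: a=i gives i, which is not designated.

No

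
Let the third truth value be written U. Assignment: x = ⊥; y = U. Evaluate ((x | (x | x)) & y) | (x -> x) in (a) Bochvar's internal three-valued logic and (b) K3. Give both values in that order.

In Bochvar's internal three-valued logic: x | x = ⊥ | ⊥ = ⊥
x | (x | x) = ⊥ | ⊥ = ⊥
(x | (x | x)) & y = ⊥ & U = U
x -> x = ⊥ -> ⊥ = ⊤
((x | (x | x)) & y) | (x -> x) = U | ⊤ = U
In K3: x | x = ⊥ | ⊥ = ⊥
x | (x | x) = ⊥ | ⊥ = ⊥
(x | (x | x)) & y = ⊥ & U = ⊥
x -> x = ⊥ -> ⊥ = ⊤
((x | (x | x)) & y) | (x -> x) = ⊥ | ⊤ = ⊤
They differ because Bochvar's internal three-valued logic and K3 treat U differently under the binary connectives.

U; ⊤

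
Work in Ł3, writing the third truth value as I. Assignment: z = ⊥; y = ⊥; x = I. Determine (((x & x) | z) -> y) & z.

x & x = I & I = I
(x & x) | z = I | ⊥ = I
((x & x) | z) -> y = I -> ⊥ = I  [min(1, 1−½+0)]
(((x & x) | z) -> y) & z = I & ⊥ = ⊥

⊥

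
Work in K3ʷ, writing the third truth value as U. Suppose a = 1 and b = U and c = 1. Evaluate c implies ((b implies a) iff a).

U

b implies a = U implies 1 = U  [any arg is the third value ⇒ result is the third value]
(b implies a) iff a = U iff 1 = U
c implies ((b implies a) iff a) = 1 implies U = U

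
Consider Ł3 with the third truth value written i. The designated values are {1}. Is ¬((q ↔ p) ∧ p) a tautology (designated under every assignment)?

Countermodel: q=1, p=1 gives 0, which is not designated.

No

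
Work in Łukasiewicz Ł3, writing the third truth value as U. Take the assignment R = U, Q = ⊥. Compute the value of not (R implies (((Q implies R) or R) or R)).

⊥

Q implies R = ⊥ implies U = ⊤  [min(1, 1−0+½)]
(Q implies R) or R = ⊤ or U = ⊤
((Q implies R) or R) or R = ⊤ or U = ⊤
R implies (((Q implies R) or R) or R) = U implies ⊤ = ⊤
not (R implies (((Q implies R) or R) or R)) = not ⊤ = ⊥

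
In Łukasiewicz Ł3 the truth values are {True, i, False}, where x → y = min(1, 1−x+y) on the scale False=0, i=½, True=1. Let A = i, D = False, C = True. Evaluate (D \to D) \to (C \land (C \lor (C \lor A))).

D \to D = False \to False = True
C \lor A = True \lor i = True
C \lor (C \lor A) = True \lor True = True
C \land (C \lor (C \lor A)) = True \land True = True
(D \to D) \to (C \land (C \lor (C \lor A))) = True \to True = True

True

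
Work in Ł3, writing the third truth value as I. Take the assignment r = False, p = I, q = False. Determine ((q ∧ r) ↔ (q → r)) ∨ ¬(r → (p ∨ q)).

q ∧ r = False ∧ False = False
q → r = False → False = True
(q ∧ r) ↔ (q → r) = False ↔ True = False
p ∨ q = I ∨ False = I
r → (p ∨ q) = False → I = True  [min(1, 1−0+½)]
¬(r → (p ∨ q)) = ¬True = False
((q ∧ r) ↔ (q → r)) ∨ ¬(r → (p ∨ q)) = False ∨ False = False

False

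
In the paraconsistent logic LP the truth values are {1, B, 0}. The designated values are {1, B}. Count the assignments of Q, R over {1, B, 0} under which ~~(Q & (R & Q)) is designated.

4

Designated under: (Q=1, R=1); (Q=1, R=B); (Q=B, R=1); (Q=B, R=B).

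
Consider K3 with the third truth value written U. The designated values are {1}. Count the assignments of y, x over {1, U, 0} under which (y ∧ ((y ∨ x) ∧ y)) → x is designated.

5

Of the 9 assignments, 5 give a value in {1}.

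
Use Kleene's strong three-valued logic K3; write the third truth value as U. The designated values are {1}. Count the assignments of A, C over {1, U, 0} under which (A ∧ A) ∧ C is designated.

Designated under: (A=1, C=1).

1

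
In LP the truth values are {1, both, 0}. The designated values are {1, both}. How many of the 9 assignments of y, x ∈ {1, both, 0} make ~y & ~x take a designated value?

4

Designated under: (y=both, x=both); (y=both, x=0); (y=0, x=both); (y=0, x=0).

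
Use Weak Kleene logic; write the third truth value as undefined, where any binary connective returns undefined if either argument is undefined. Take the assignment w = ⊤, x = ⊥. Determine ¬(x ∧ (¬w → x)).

¬w = ¬⊤ = ⊥
¬w → x = ⊥ → ⊥ = ⊤
x ∧ (¬w → x) = ⊥ ∧ ⊤ = ⊥
¬(x ∧ (¬w → x)) = ¬⊥ = ⊤

⊤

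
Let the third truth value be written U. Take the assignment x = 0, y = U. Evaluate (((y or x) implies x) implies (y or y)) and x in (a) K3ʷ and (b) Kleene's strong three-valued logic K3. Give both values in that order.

In K3ʷ: y or x = U or 0 = U
(y or x) implies x = U implies 0 = U  [any arg is the third value ⇒ result is the third value]
y or y = U or U = U
((y or x) implies x) implies (y or y) = U implies U = U
(((y or x) implies x) implies (y or y)) and x = U and 0 = U
In Kleene's strong three-valued logic K3: y or x = U or 0 = U
(y or x) implies x = U implies 0 = U
y or y = U or U = U
((y or x) implies x) implies (y or y) = U implies U = U
(((y or x) implies x) implies (y or y)) and x = U and 0 = 0
They differ because K3ʷ and Kleene's strong three-valued logic K3 treat U differently under the binary connectives.

U; 0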